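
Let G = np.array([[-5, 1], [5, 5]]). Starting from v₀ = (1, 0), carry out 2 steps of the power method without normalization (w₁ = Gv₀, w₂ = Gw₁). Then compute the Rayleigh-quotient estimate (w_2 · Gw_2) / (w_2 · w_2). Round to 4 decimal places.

w1 = Gv₀ = ((-5)·1 + 1·0; 5·1 + 5·0) = (-5, 5)
w2 = Gw1 = ((-5)·(-5) + 1·5; 5·(-5) + 5·5) = (30, 0)
Gw2 = (-150, 150)
w2·Gw2 = 30·(-150) + 0·150 = -4500; w2·w2 = 30·30 + 0·0 = 900
λ ≈ -4500/900 = -5.0000

-5.0000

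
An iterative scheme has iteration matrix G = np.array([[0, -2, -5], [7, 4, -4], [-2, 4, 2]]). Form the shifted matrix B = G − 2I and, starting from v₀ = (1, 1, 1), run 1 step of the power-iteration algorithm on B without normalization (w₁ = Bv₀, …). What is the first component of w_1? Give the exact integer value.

-9

B = G − 2I has rows (-2, -2, -5); (7, 2, -4); (-2, 4, 0)
w1 = Bv₀ = ((-2)·1 + (-2)·1 + (-5)·1; 7·1 + 2·1 + (-4)·1; (-2)·1 + 4·1 + 0·1) = (-9, 5, 2)
Requested component of w1: -9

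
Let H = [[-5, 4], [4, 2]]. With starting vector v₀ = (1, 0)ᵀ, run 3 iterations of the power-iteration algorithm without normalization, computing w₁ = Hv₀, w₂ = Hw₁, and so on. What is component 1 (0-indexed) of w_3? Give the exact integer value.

w1 = Hv₀ = (-5, 4)
w2 = Hw1 = (41, -12)
w3 = Hw2 = (-253, 140)
The requested component of w3 is 140.

140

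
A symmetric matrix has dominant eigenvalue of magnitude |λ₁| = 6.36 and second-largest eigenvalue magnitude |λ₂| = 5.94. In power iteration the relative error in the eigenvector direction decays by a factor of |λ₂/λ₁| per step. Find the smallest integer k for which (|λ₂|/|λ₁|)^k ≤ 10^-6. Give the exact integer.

203

|λ₂/λ₁| = 5.94/6.36 = 0.93396
Need k ≥ ln(10^-6) / ln(0.93396) = -13.8155 / -0.0683 ≈ 202.220
Smallest integer k satisfying the bound: 203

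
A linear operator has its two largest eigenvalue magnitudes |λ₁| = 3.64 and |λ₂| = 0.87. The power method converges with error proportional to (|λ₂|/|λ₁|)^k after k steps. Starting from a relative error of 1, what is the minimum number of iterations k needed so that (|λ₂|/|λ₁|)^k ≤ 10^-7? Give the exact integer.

12

|λ₂/λ₁| = 0.87/3.64 = 0.23901
Need k ≥ ln(10^-7) / ln(0.23901) = -16.1181 / -1.4312 ≈ 11.262
Smallest integer k satisfying the bound: 12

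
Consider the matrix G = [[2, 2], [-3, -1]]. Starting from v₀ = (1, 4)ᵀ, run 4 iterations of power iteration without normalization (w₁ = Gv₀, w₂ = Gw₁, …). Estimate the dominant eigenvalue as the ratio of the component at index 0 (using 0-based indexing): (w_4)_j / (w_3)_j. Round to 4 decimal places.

w1 = Gv₀ = (2·1 + 2·4; (-3)·1 + (-1)·4) = (10, -7)
w2 = Gw1 = (2·10 + 2·(-7); (-3)·10 + (-1)·(-7)) = (6, -23)
w3 = Gw2 = (-34, 5)
w4 = Gw3 = (-58, 97)
Ratio at component: -58 / -34 = 1.7059

λ ≈ 1.7059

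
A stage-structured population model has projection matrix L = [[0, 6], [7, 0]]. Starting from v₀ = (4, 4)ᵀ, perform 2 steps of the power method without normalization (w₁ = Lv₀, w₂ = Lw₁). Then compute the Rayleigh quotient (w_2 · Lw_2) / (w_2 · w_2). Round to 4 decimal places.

w1 = Lv₀ = (24, 28)
w2 = Lw1 = (168, 168)
Lw2 = (1008, 1176)
w2·Lw2 = 168·1008 + 168·1176 = 366912; w2·w2 = 168·168 + 168·168 = 56448
λ ≈ 366912/56448 = 6.5000

λ ≈ 6.5000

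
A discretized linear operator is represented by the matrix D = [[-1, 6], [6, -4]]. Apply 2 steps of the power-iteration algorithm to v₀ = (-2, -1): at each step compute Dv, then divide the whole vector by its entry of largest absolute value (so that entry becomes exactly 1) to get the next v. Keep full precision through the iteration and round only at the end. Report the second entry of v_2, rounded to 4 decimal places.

Dv0 = (-4.00000, -8.00000); divide by -8.00000 → v1 = (0.50000, 1.00000)
Dv1 = (5.50000, -1.00000); divide by 5.50000 → v2 = (1.00000, -0.18182)
Requested entry of v2: 8/-44 = -0.1818

-0.1818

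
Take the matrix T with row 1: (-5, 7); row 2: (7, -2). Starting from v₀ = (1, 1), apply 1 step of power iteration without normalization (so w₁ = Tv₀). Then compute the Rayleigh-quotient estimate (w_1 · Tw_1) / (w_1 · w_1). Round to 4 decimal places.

2.4138

w1 = Tv₀ = (2, 5)
Tw1 = (25, 4)
w1·Tw1 = 2·25 + 5·4 = 70; w1·w1 = 2·2 + 5·5 = 29
λ ≈ 70/29 = 2.4138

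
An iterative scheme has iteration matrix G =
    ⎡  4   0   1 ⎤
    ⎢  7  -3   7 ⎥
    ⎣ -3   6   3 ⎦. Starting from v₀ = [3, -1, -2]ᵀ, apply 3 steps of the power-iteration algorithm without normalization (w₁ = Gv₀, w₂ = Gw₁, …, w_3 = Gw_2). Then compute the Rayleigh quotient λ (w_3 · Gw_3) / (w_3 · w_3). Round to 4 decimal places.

w1 = Gv₀ = (10, 10, -21)
w2 = Gw1 = (19, -107, -33)
w3 = Gw2 = (43, 223, -798)
Gw3 = (-626, -5954, -1185)
w3·Gw3 = 43·(-626) + 223·(-5954) + (-798)·(-1185) = -409030; w3·w3 = 43·43 + 223·223 + (-798)·(-798) = 688382
λ ≈ -409030/688382 = -0.5942

λ ≈ -0.5942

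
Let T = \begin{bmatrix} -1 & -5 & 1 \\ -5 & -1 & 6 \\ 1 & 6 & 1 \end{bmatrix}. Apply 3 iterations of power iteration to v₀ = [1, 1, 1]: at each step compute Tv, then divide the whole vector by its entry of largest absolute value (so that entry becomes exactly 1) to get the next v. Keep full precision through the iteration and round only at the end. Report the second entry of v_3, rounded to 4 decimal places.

Tv0 = (-5.00000, 0.00000, 8.00000); divide by 8.00000 → v1 = (-0.62500, 0.00000, 1.00000)
Tv1 = (1.62500, 9.12500, 0.37500); divide by 9.12500 → v2 = (0.17808, 1.00000, 0.04110)
Tv2 = (-5.13699, -1.64384, 6.21918); divide by 6.21918 → v3 = (-0.82599, -0.26432, 1.00000)
Requested entry of v3: -120/454 = -0.2643

-0.2643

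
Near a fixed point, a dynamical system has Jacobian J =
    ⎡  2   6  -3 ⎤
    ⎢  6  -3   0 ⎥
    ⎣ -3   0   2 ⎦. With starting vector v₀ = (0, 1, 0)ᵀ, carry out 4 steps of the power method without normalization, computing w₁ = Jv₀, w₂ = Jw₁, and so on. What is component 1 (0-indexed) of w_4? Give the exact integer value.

2385

w1 = Jv₀ = (6, -3, 0)
w2 = Jw1 = (-6, 45, -18)
w3 = Jw2 = (312, -171, -18)
w4 = Jw3 = (-348, 2385, -972)
The requested component of w4 is 2385.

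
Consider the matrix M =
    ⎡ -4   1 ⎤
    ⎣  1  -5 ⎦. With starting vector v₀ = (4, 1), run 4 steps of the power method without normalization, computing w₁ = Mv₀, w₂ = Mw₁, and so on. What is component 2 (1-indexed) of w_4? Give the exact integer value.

w1 = Mv₀ = (-15, -1)
w2 = Mw1 = (59, -10)
w3 = Mw2 = (-246, 109)
w4 = Mw3 = (1093, -791)
The requested component of w4 is -791.

-791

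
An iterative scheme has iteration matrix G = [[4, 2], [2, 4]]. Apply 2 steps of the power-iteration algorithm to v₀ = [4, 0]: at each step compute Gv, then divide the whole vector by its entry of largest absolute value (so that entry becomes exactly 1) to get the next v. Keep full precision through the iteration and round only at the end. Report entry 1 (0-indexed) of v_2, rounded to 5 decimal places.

0.80000

Gv0 = (16.000000, 8.000000); divide by 16.000000 → v1 = (1.000000, 0.500000)
Gv1 = (5.000000, 4.000000); divide by 5.000000 → v2 = (1.000000, 0.800000)
Requested entry of v2: 64/80 = 0.80000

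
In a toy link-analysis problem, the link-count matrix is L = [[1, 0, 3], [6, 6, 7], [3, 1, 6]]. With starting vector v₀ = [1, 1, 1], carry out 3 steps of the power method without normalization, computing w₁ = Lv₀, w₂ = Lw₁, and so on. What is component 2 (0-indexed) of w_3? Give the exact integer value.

w1 = Lv₀ = (1·1 + 0·1 + 3·1; 6·1 + 6·1 + 7·1; 3·1 + 1·1 + 6·1) = (4, 19, 10)
w2 = Lw1 = (1·4 + 0·19 + 3·10; 6·4 + 6·19 + 7·10; 3·4 + 1·19 + 6·10) = (34, 208, 91)
w3 = Lw2 = (307, 2089, 856)
The requested component of w3 is 856.

856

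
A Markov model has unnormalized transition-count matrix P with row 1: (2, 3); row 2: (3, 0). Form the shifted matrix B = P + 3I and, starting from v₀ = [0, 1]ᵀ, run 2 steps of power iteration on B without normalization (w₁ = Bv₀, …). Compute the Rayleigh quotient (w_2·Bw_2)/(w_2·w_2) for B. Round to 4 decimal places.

B = P + 3I has rows (5, 3); (3, 3)
w1 = Bv₀ = (3, 3)
w2 = Bw1 = (24, 18)
Bw2 = (174, 126)
w2·Bw2 = 6444; w2·w2 = 900; μ ≈ 6444/900 = 7.1600

μ ≈ 7.1600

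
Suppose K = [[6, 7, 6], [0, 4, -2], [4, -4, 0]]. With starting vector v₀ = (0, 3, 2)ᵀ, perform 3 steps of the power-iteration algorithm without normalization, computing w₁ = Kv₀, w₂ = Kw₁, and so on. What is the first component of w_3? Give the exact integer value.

w1 = Kv₀ = (6·0 + 7·3 + 6·2; 0·0 + 4·3 + (-2)·2; 4·0 + (-4)·3 + 0·2) = (33, 8, -12)
w2 = Kw1 = (6·33 + 7·8 + 6·(-12); 0·33 + 4·8 + (-2)·(-12); 4·33 + (-4)·8 + 0·(-12)) = (182, 56, 100)
w3 = Kw2 = (2084, 24, 504)
The requested component of w3 is 2084.

2084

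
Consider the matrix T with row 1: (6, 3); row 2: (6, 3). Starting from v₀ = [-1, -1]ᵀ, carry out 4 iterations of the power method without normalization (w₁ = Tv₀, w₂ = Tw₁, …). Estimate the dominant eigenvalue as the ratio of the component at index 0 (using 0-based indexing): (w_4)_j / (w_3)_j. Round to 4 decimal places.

w1 = Tv₀ = (-9, -9)
w2 = Tw1 = (-81, -81)
w3 = Tw2 = (-729, -729)
w4 = Tw3 = (-6561, -6561)
Ratio at component: -6561 / -729 = 9.0000

λ ≈ 9.0000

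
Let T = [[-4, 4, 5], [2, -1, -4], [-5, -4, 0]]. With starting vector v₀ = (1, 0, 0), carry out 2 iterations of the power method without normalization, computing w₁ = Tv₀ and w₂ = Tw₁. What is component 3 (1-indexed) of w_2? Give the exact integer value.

12

w1 = Tv₀ = ((-4)·1 + 4·0 + 5·0; 2·1 + (-1)·0 + (-4)·0; (-5)·1 + (-4)·0 + 0·0) = (-4, 2, -5)
w2 = Tw1 = ((-4)·(-4) + 4·2 + 5·(-5); 2·(-4) + (-1)·2 + (-4)·(-5); (-5)·(-4) + (-4)·2 + 0·(-5)) = (-1, 10, 12)
The requested component of w2 is 12.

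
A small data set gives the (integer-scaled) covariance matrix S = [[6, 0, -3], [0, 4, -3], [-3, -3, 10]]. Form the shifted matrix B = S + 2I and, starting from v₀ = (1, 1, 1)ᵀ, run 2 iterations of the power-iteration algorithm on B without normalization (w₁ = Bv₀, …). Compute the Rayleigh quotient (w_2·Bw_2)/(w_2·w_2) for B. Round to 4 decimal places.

9.0330

B = S + 2I has rows (8, 0, -3); (0, 6, -3); (-3, -3, 12)
w1 = Bv₀ = (5, 3, 6)
w2 = Bw1 = (22, 0, 48)
Bw2 = (32, -144, 510)
w2·Bw2 = 25184; w2·w2 = 2788; μ ≈ 25184/2788 = 9.0330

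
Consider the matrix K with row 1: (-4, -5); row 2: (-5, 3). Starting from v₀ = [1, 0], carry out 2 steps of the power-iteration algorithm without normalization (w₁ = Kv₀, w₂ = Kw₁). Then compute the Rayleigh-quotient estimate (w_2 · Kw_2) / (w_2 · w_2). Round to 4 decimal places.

w1 = Kv₀ = ((-4)·1 + (-5)·0; (-5)·1 + 3·0) = (-4, -5)
w2 = Kw1 = ((-4)·(-4) + (-5)·(-5); (-5)·(-4) + 3·(-5)) = (41, 5)
Kw2 = (-189, -190)
w2·Kw2 = 41·(-189) + 5·(-190) = -8699; w2·w2 = 41·41 + 5·5 = 1706
λ ≈ -8699/1706 = -5.0991

λ ≈ -5.0991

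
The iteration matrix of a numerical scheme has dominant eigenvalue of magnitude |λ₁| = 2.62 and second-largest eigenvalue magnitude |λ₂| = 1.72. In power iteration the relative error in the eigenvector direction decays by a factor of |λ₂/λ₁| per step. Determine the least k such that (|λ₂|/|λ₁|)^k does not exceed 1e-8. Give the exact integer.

44

|λ₂/λ₁| = 1.72/2.62 = 0.65649
Need k ≥ ln(1e-8) / ln(0.65649) = -18.4207 / -0.4209 ≈ 43.770
Smallest integer k satisfying the bound: 44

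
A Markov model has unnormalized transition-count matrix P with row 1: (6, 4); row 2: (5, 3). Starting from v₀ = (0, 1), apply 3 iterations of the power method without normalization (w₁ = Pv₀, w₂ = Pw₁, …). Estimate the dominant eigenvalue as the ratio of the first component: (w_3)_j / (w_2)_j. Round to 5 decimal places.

w1 = Pv₀ = (6·0 + 4·1; 5·0 + 3·1) = (4, 3)
w2 = Pw1 = (6·4 + 4·3; 5·4 + 3·3) = (36, 29)
w3 = Pw2 = (332, 267)
Ratio at component: 332 / 36 = 9.22222

9.22222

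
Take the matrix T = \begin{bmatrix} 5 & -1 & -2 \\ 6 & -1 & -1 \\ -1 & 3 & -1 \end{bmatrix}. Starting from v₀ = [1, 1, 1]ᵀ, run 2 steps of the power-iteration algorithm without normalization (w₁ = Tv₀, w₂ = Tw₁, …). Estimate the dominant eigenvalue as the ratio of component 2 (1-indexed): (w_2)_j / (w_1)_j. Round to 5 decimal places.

λ ≈ 1.75000

w1 = Tv₀ = (5·1 + (-1)·1 + (-2)·1; 6·1 + (-1)·1 + (-1)·1; (-1)·1 + 3·1 + (-1)·1) = (2, 4, 1)
w2 = Tw1 = (5·2 + (-1)·4 + (-2)·1; 6·2 + (-1)·4 + (-1)·1; (-1)·2 + 3·4 + (-1)·1) = (4, 7, 9)
Ratio at component: 7 / 4 = 1.75000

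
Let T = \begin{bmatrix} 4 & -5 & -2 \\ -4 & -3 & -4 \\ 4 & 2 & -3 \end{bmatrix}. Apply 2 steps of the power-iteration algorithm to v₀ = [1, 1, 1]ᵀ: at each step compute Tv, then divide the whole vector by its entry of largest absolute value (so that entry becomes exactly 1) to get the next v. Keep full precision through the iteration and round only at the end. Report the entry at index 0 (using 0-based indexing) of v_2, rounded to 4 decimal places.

Tv0 = (-3.00000, -11.00000, 3.00000); divide by -11.00000 → v1 = (0.27273, 1.00000, -0.27273)
Tv1 = (-3.36364, -3.00000, 3.90909); divide by 3.90909 → v2 = (-0.86047, -0.76744, 1.00000)
Requested entry of v2: 37/-43 = -0.8605

-0.8605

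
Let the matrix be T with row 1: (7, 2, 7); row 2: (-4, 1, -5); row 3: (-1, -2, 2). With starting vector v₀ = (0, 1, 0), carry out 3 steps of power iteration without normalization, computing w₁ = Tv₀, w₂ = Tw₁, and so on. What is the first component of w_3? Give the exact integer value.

w1 = Tv₀ = (7·0 + 2·1 + 7·0; (-4)·0 + 1·1 + (-5)·0; (-1)·0 + (-2)·1 + 2·0) = (2, 1, -2)
w2 = Tw1 = (7·2 + 2·1 + 7·(-2); (-4)·2 + 1·1 + (-5)·(-2); (-1)·2 + (-2)·1 + 2·(-2)) = (2, 3, -8)
w3 = Tw2 = (-36, 35, -24)
The requested component of w3 is -36.

-36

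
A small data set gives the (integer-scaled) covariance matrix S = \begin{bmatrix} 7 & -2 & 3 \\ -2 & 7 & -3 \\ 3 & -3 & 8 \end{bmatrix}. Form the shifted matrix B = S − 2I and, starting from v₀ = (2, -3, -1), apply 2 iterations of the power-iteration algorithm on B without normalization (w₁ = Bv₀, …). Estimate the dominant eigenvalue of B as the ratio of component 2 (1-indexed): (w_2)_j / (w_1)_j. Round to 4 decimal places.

B = S − 2I has rows (5, -2, 3); (-2, 5, -3); (3, -3, 6)
w1 = Bv₀ = (5·2 + (-2)·(-3) + 3·(-1); (-2)·2 + 5·(-3) + (-3)·(-1); 3·2 + (-3)·(-3) + 6·(-1)) = (13, -16, 9)
w2 = Bw1 = (5·13 + (-2)·(-16) + 3·9; (-2)·13 + 5·(-16) + (-3)·9; 3·13 + (-3)·(-16) + 6·9) = (124, -133, 141)
Ratio: -133/-16 = 8.3125

μ ≈ 8.3125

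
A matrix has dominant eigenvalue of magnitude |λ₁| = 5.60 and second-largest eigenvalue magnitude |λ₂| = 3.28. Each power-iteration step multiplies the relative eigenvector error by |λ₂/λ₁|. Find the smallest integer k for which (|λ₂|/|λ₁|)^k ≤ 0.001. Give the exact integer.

|λ₂/λ₁| = 3.28/5.60 = 0.58571
Need k ≥ ln(0.001) / ln(0.58571) = -6.9078 / -0.5349 ≈ 12.914
Smallest integer k satisfying the bound: 13

13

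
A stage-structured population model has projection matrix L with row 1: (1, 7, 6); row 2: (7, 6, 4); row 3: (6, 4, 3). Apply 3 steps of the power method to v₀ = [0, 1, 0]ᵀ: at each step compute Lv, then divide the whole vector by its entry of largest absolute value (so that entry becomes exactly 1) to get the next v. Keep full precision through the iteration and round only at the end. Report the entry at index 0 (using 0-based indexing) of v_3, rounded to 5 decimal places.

0.87334

Lv0 = (7.000000, 6.000000, 4.000000); divide by 7.000000 → v1 = (1.000000, 0.857143, 0.571429)
Lv1 = (10.428571, 14.428571, 11.142857); divide by 14.428571 → v2 = (0.722772, 1.000000, 0.772277)
Lv2 = (12.356436, 14.148515, 10.653465); divide by 14.148515 → v3 = (0.873338, 1.000000, 0.752974)
Requested entry of v3: 1248/1429 = 0.87334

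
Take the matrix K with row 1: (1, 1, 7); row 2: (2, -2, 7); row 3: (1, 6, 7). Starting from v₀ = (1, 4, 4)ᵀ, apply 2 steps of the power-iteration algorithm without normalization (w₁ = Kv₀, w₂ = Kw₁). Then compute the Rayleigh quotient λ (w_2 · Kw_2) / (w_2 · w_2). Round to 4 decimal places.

w1 = Kv₀ = (1·1 + 1·4 + 7·4; 2·1 + (-2)·4 + 7·4; 1·1 + 6·4 + 7·4) = (33, 22, 53)
w2 = Kw1 = (1·33 + 1·22 + 7·53; 2·33 + (-2)·22 + 7·53; 1·33 + 6·22 + 7·53) = (426, 393, 536)
Kw2 = (4571, 3818, 6536)
w2·Kw2 = 426·4571 + 393·3818 + 536·6536 = 6951016; w2·w2 = 426·426 + 393·393 + 536·536 = 623221
λ ≈ 6951016/623221 = 11.1534

λ ≈ 11.1534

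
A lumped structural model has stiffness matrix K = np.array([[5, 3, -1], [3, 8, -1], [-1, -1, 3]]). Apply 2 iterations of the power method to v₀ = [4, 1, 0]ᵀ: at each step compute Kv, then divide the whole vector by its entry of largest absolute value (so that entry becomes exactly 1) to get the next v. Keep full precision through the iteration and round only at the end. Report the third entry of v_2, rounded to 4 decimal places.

-0.2479

Kv0 = (23.00000, 20.00000, -5.00000); divide by 23.00000 → v1 = (1.00000, 0.86957, -0.21739)
Kv1 = (7.82609, 10.17391, -2.52174); divide by 10.17391 → v2 = (0.76923, 1.00000, -0.24786)
Requested entry of v2: -58/234 = -0.2479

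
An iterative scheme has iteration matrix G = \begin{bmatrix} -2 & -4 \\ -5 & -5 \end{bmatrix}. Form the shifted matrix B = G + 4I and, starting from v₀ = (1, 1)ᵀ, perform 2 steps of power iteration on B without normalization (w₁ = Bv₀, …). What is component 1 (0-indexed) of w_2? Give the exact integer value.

16

B = G + 4I has rows (2, -4); (-5, -1)
w1 = Bv₀ = (-2, -6)
w2 = Bw1 = (20, 16)
Requested component of w2: 16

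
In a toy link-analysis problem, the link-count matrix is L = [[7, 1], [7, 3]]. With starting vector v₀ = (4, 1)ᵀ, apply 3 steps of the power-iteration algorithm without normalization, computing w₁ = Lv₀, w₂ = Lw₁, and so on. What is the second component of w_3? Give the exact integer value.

w1 = Lv₀ = (7·4 + 1·1; 7·4 + 3·1) = (29, 31)
w2 = Lw1 = (7·29 + 1·31; 7·29 + 3·31) = (234, 296)
w3 = Lw2 = (1934, 2526)
The requested component of w3 is 2526.

2526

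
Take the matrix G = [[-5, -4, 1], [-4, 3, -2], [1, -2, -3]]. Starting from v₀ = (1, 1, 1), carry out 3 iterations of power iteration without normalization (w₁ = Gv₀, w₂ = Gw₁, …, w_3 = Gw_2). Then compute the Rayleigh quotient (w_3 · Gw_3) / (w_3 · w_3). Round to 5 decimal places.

λ ≈ -6.48247

w1 = Gv₀ = ((-5)·1 + (-4)·1 + 1·1; (-4)·1 + 3·1 + (-2)·1; 1·1 + (-2)·1 + (-3)·1) = (-8, -3, -4)
w2 = Gw1 = ((-5)·(-8) + (-4)·(-3) + 1·(-4); (-4)·(-8) + 3·(-3) + (-2)·(-4); 1·(-8) + (-2)·(-3) + (-3)·(-4)) = (48, 31, 10)
w3 = Gw2 = (-354, -119, -44)
Gw3 = (2202, 1147, 16)
w3·Gw3 = (-354)·2202 + (-119)·1147 + (-44)·16 = -916705; w3·w3 = (-354)·(-354) + (-119)·(-119) + (-44)·(-44) = 141413
λ ≈ -916705/141413 = -6.48247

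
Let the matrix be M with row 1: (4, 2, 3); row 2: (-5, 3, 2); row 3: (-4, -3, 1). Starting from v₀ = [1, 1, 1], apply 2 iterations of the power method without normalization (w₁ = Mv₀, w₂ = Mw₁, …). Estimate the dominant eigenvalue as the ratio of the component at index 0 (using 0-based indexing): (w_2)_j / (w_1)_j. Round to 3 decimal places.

w1 = Mv₀ = (9, 0, -6)
w2 = Mw1 = (18, -57, -42)
Ratio at component: 18 / 9 = 2.000

2.000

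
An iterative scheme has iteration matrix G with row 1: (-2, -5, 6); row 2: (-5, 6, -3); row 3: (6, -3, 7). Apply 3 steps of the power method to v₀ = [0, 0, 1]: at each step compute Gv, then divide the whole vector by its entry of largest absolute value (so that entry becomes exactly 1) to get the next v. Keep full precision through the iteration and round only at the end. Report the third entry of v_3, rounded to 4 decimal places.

Gv0 = (6.00000, -3.00000, 7.00000); divide by 7.00000 → v1 = (0.85714, -0.42857, 1.00000)
Gv1 = (6.42857, -9.85714, 13.42857); divide by 13.42857 → v2 = (0.47872, -0.73404, 1.00000)
Gv2 = (8.71277, -9.79787, 12.07447); divide by 12.07447 → v3 = (0.72159, -0.81145, 1.00000)
Requested entry of v3: 1135/1135 = 1.0000

1.0000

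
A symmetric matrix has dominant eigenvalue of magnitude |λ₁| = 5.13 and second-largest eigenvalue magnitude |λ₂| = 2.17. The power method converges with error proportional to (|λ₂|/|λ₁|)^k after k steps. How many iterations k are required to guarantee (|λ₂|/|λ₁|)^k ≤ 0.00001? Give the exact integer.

14

|λ₂/λ₁| = 2.17/5.13 = 0.42300
Need k ≥ ln(0.00001) / ln(0.42300) = -11.5129 / -0.8604 ≈ 13.381
Smallest integer k satisfying the bound: 14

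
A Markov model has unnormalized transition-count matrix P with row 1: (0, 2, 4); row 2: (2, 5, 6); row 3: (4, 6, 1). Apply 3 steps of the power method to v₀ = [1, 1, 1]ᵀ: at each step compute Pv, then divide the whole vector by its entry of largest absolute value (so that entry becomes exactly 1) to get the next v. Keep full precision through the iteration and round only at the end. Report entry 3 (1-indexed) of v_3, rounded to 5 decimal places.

Pv0 = (6.000000, 13.000000, 11.000000); divide by 13.000000 → v1 = (0.461538, 1.000000, 0.846154)
Pv1 = (5.384615, 11.000000, 8.692308); divide by 11.000000 → v2 = (0.489510, 1.000000, 0.790210)
Pv2 = (5.160839, 10.720280, 8.748252); divide by 10.720280 → v3 = (0.481409, 1.000000, 0.816047)
Requested entry of v3: 1251/1533 = 0.81605

0.81605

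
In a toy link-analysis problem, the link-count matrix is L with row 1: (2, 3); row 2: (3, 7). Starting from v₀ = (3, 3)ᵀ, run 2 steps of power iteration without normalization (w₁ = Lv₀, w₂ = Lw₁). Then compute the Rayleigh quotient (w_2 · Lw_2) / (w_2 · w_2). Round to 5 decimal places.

λ ≈ 8.40510

w1 = Lv₀ = (2·3 + 3·3; 3·3 + 7·3) = (15, 30)
w2 = Lw1 = (2·15 + 3·30; 3·15 + 7·30) = (120, 255)
Lw2 = (1005, 2145)
w2·Lw2 = 120·1005 + 255·2145 = 667575; w2·w2 = 120·120 + 255·255 = 79425
λ ≈ 667575/79425 = 8.40510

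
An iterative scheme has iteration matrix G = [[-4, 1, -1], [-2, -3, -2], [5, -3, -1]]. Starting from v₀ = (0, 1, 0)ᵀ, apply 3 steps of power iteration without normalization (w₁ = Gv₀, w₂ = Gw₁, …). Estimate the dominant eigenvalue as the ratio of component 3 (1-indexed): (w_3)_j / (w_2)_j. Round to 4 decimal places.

w1 = Gv₀ = ((-4)·0 + 1·1 + (-1)·0; (-2)·0 + (-3)·1 + (-2)·0; 5·0 + (-3)·1 + (-1)·0) = (1, -3, -3)
w2 = Gw1 = ((-4)·1 + 1·(-3) + (-1)·(-3); (-2)·1 + (-3)·(-3) + (-2)·(-3); 5·1 + (-3)·(-3) + (-1)·(-3)) = (-4, 13, 17)
w3 = Gw2 = (12, -65, -76)
Ratio at component: -76 / 17 = -4.4706

-4.4706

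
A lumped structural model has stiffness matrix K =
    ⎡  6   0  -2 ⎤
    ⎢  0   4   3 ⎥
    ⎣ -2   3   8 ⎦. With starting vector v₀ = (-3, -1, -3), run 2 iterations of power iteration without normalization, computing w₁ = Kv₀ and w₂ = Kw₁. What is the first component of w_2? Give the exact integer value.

-30

w1 = Kv₀ = (6·(-3) + 0·(-1) + (-2)·(-3); 0·(-3) + 4·(-1) + 3·(-3); (-2)·(-3) + 3·(-1) + 8·(-3)) = (-12, -13, -21)
w2 = Kw1 = (6·(-12) + 0·(-13) + (-2)·(-21); 0·(-12) + 4·(-13) + 3·(-21); (-2)·(-12) + 3·(-13) + 8·(-21)) = (-30, -115, -183)
The requested component of w2 is -30.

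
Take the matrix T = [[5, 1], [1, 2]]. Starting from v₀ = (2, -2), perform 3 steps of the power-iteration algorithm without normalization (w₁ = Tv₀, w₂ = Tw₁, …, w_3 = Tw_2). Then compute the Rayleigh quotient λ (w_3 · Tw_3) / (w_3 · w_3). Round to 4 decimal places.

λ ≈ 5.2893

w1 = Tv₀ = (5·2 + 1·(-2); 1·2 + 2·(-2)) = (8, -2)
w2 = Tw1 = (5·8 + 1·(-2); 1·8 + 2·(-2)) = (38, 4)
w3 = Tw2 = (194, 46)
Tw3 = (1016, 286)
w3·Tw3 = 194·1016 + 46·286 = 210260; w3·w3 = 194·194 + 46·46 = 39752
λ ≈ 210260/39752 = 5.2893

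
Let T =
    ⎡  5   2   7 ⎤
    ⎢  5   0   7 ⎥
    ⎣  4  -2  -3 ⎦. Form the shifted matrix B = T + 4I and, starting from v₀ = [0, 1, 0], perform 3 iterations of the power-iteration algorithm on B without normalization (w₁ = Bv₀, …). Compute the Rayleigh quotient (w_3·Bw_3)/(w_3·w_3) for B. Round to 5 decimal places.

μ ≈ 11.94648

B = T + 4I has rows (9, 2, 7); (5, 4, 7); (4, -2, 1)
w1 = Bv₀ = (9·0 + 2·1 + 7·0; 5·0 + 4·1 + 7·0; 4·0 + (-2)·1 + 1·0) = (2, 4, -2)
w2 = Bw1 = (9·2 + 2·4 + 7·(-2); 5·2 + 4·4 + 7·(-2); 4·2 + (-2)·4 + 1·(-2)) = (12, 12, -2)
w3 = Bw2 = (118, 94, 22)
Bw3 = (1404, 1120, 306)
w3·Bw3 = 277684; w3·w3 = 23244; μ ≈ 277684/23244 = 11.94648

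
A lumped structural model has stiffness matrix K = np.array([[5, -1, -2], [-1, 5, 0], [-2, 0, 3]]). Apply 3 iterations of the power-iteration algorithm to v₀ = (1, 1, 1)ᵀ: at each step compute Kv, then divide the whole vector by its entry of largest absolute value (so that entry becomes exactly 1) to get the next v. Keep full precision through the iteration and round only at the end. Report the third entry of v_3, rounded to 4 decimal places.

-0.1279

Kv0 = (2.00000, 4.00000, 1.00000); divide by 4.00000 → v1 = (0.50000, 1.00000, 0.25000)
Kv1 = (1.00000, 4.50000, -0.25000); divide by 4.50000 → v2 = (0.22222, 1.00000, -0.05556)
Kv2 = (0.22222, 4.77778, -0.61111); divide by 4.77778 → v3 = (0.04651, 1.00000, -0.12791)
Requested entry of v3: -11/86 = -0.1279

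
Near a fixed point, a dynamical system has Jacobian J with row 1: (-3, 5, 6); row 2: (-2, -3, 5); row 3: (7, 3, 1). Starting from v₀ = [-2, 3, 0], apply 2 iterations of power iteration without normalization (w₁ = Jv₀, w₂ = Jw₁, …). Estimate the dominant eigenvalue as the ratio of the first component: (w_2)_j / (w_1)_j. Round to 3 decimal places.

-5.619

w1 = Jv₀ = (21, -5, -5)
w2 = Jw1 = (-118, -52, 127)
Ratio at component: -118 / 21 = -5.619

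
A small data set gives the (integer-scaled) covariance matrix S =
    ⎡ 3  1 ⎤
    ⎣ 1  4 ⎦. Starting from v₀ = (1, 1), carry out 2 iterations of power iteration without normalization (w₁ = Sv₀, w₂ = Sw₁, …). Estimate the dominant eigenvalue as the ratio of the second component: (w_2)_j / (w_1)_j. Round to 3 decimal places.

λ ≈ 4.800

w1 = Sv₀ = (3·1 + 1·1; 1·1 + 4·1) = (4, 5)
w2 = Sw1 = (3·4 + 1·5; 1·4 + 4·5) = (17, 24)
Ratio at component: 24 / 5 = 4.800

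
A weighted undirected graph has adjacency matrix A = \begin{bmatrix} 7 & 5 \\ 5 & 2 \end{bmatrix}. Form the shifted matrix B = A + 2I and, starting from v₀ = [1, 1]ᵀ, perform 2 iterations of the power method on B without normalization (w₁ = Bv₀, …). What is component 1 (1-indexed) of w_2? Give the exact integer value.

171

B = A + 2I has rows (9, 5); (5, 4)
w1 = Bv₀ = (14, 9)
w2 = Bw1 = (171, 106)
Requested component of w2: 171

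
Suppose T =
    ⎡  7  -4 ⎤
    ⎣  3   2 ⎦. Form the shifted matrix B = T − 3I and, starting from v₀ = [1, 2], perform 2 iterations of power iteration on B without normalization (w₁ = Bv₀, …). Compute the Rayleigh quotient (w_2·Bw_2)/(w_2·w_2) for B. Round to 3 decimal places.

2.058

B = T − 3I has rows (4, -4); (3, -1)
w1 = Bv₀ = (4·1 + (-4)·2; 3·1 + (-1)·2) = (-4, 1)
w2 = Bw1 = (4·(-4) + (-4)·1; 3·(-4) + (-1)·1) = (-20, -13)
Bw2 = (-28, -47)
w2·Bw2 = 1171; w2·w2 = 569; μ ≈ 1171/569 = 2.058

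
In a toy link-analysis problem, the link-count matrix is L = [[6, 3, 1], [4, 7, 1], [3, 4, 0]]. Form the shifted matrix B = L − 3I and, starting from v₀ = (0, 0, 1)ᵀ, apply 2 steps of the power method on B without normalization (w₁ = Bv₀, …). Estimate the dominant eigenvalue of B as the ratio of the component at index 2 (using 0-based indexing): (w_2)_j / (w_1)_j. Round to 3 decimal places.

B = L − 3I has rows (3, 3, 1); (4, 4, 1); (3, 4, -3)
w1 = Bv₀ = (1, 1, -3)
w2 = Bw1 = (3, 5, 16)
Ratio: 16/-3 = -5.333

-5.333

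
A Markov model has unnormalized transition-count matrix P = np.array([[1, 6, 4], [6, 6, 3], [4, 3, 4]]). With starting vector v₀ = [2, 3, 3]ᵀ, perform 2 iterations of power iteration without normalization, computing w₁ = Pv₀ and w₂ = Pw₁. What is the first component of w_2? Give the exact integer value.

w1 = Pv₀ = (1·2 + 6·3 + 4·3; 6·2 + 6·3 + 3·3; 4·2 + 3·3 + 4·3) = (32, 39, 29)
w2 = Pw1 = (1·32 + 6·39 + 4·29; 6·32 + 6·39 + 3·29; 4·32 + 3·39 + 4·29) = (382, 513, 361)
The requested component of w2 is 382.

382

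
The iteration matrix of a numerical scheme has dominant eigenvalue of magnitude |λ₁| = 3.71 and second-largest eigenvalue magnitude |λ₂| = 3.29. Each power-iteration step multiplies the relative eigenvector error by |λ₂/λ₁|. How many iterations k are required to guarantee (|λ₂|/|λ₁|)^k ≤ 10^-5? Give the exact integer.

96

|λ₂/λ₁| = 3.29/3.71 = 0.88679
Need k ≥ ln(10^-5) / ln(0.88679) = -11.5129 / -0.1201 ≈ 95.826
Smallest integer k satisfying the bound: 96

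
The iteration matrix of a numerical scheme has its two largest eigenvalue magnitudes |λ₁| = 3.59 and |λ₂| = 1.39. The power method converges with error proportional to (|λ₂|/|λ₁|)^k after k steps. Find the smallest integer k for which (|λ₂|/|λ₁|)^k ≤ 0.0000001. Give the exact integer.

|λ₂/λ₁| = 1.39/3.59 = 0.38719
Need k ≥ ln(0.0000001) / ln(0.38719) = -16.1181 / -0.9488 ≈ 16.987
Smallest integer k satisfying the bound: 17

17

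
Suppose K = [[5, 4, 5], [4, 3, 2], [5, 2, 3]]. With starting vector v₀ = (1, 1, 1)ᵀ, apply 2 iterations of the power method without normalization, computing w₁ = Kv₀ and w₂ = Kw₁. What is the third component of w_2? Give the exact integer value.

w1 = Kv₀ = (5·1 + 4·1 + 5·1; 4·1 + 3·1 + 2·1; 5·1 + 2·1 + 3·1) = (14, 9, 10)
w2 = Kw1 = (5·14 + 4·9 + 5·10; 4·14 + 3·9 + 2·10; 5·14 + 2·9 + 3·10) = (156, 103, 118)
The requested component of w2 is 118.

118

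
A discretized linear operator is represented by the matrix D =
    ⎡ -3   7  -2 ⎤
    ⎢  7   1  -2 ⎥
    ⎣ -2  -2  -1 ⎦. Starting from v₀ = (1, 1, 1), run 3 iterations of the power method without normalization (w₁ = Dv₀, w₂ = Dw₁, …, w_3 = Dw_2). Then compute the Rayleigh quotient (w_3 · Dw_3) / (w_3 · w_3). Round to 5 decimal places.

λ ≈ 5.03949

w1 = Dv₀ = ((-3)·1 + 7·1 + (-2)·1; 7·1 + 1·1 + (-2)·1; (-2)·1 + (-2)·1 + (-1)·1) = (2, 6, -5)
w2 = Dw1 = ((-3)·2 + 7·6 + (-2)·(-5); 7·2 + 1·6 + (-2)·(-5); (-2)·2 + (-2)·6 + (-1)·(-5)) = (46, 30, -11)
w3 = Dw2 = (94, 374, -141)
Dw3 = (2618, 1314, -795)
w3·Dw3 = 94·2618 + 374·1314 + (-141)·(-795) = 849623; w3·w3 = 94·94 + 374·374 + (-141)·(-141) = 168593
λ ≈ 849623/168593 = 5.03949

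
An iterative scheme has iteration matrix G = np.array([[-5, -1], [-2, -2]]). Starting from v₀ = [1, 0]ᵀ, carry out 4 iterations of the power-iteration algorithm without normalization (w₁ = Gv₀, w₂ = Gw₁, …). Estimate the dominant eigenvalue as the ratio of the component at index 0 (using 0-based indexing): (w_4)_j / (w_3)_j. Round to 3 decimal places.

w1 = Gv₀ = (-5, -2)
w2 = Gw1 = (27, 14)
w3 = Gw2 = (-149, -82)
w4 = Gw3 = (827, 462)
Ratio at component: 827 / -149 = -5.550

λ ≈ -5.550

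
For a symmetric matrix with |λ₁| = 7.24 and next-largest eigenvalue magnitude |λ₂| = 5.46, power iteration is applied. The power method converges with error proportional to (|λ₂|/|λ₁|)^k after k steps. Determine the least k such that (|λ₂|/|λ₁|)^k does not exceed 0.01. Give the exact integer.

17

|λ₂/λ₁| = 5.46/7.24 = 0.75414
Need k ≥ ln(0.01) / ln(0.75414) = -4.6052 / -0.2822 ≈ 16.320
Smallest integer k satisfying the bound: 17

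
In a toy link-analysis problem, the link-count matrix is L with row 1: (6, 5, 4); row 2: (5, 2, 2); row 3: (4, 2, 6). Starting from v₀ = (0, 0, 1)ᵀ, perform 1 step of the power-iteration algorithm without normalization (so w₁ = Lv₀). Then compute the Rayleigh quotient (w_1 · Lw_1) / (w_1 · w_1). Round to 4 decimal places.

w1 = Lv₀ = (6·0 + 5·0 + 4·1; 5·0 + 2·0 + 2·1; 4·0 + 2·0 + 6·1) = (4, 2, 6)
Lw1 = (58, 36, 56)
w1·Lw1 = 4·58 + 2·36 + 6·56 = 640; w1·w1 = 4·4 + 2·2 + 6·6 = 56
λ ≈ 640/56 = 11.4286

11.4286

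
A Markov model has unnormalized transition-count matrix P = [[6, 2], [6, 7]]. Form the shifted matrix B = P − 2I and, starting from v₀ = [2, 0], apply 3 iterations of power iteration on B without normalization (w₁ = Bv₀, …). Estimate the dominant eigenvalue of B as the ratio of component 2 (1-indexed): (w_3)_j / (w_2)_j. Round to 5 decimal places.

B = P − 2I has rows (4, 2); (6, 5)
w1 = Bv₀ = (8, 12)
w2 = Bw1 = (56, 108)
w3 = Bw2 = (440, 876)
Ratio: 876/108 = 8.11111

8.11111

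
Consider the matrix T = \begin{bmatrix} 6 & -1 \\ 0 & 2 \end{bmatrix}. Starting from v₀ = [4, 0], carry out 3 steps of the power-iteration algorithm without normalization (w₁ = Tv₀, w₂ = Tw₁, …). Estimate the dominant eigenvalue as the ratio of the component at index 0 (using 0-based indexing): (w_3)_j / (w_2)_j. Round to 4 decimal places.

λ ≈ 6.0000

w1 = Tv₀ = (6·4 + (-1)·0; 0·4 + 2·0) = (24, 0)
w2 = Tw1 = (6·24 + (-1)·0; 0·24 + 2·0) = (144, 0)
w3 = Tw2 = (864, 0)
Ratio at component: 864 / 144 = 6.0000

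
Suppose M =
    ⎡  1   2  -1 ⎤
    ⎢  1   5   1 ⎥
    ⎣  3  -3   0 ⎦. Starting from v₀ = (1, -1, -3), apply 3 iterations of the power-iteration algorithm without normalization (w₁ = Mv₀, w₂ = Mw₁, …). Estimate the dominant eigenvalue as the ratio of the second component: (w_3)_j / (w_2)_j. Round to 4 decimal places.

λ ≈ 4.6667

w1 = Mv₀ = (1·1 + 2·(-1) + (-1)·(-3); 1·1 + 5·(-1) + 1·(-3); 3·1 + (-3)·(-1) + 0·(-3)) = (2, -7, 6)
w2 = Mw1 = (1·2 + 2·(-7) + (-1)·6; 1·2 + 5·(-7) + 1·6; 3·2 + (-3)·(-7) + 0·6) = (-18, -27, 27)
w3 = Mw2 = (-99, -126, 27)
Ratio at component: -126 / -27 = 4.6667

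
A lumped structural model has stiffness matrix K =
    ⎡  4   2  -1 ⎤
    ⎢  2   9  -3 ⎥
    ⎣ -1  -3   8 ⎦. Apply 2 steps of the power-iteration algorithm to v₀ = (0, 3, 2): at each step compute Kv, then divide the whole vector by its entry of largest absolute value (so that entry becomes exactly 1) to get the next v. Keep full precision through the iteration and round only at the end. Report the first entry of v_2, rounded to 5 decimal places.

0.28977

Kv0 = (4.000000, 21.000000, 7.000000); divide by 21.000000 → v1 = (0.190476, 1.000000, 0.333333)
Kv1 = (2.428571, 8.380952, -0.523810); divide by 8.380952 → v2 = (0.289773, 1.000000, -0.062500)
Requested entry of v2: 51/176 = 0.28977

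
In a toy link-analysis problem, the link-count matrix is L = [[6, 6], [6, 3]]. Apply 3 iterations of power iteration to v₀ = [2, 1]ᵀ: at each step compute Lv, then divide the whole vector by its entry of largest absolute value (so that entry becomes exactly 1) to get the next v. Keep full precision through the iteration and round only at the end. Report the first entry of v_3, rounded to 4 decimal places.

Lv0 = (18.00000, 15.00000); divide by 18.00000 → v1 = (1.00000, 0.83333)
Lv1 = (11.00000, 8.50000); divide by 11.00000 → v2 = (1.00000, 0.77273)
Lv2 = (10.63636, 8.31818); divide by 10.63636 → v3 = (1.00000, 0.78205)
Requested entry of v3: 2106/2106 = 1.0000

1.0000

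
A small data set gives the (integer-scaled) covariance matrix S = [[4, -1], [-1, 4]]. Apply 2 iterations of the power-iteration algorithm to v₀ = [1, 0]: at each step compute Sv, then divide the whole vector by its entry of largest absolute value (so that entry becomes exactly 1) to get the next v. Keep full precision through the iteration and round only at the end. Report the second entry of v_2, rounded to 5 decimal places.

Sv0 = (4.000000, -1.000000); divide by 4.000000 → v1 = (1.000000, -0.250000)
Sv1 = (4.250000, -2.000000); divide by 4.250000 → v2 = (1.000000, -0.470588)
Requested entry of v2: -8/17 = -0.47059

-0.47059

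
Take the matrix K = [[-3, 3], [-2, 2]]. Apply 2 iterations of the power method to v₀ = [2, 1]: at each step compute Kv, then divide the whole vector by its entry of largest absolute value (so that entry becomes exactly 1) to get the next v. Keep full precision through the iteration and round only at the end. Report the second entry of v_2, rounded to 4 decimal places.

0.6667

Kv0 = (-3.00000, -2.00000); divide by -3.00000 → v1 = (1.00000, 0.66667)
Kv1 = (-1.00000, -0.66667); divide by -1.00000 → v2 = (1.00000, 0.66667)
Requested entry of v2: 2/3 = 0.6667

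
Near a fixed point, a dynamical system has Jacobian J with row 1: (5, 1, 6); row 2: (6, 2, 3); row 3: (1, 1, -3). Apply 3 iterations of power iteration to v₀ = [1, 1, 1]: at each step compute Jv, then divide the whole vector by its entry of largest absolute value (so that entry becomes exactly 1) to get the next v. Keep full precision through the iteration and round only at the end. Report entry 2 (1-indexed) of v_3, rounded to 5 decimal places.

1.00000

Jv0 = (12.000000, 11.000000, -1.000000); divide by 12.000000 → v1 = (1.000000, 0.916667, -0.083333)
Jv1 = (5.416667, 7.583333, 2.166667); divide by 7.583333 → v2 = (0.714286, 1.000000, 0.285714)
Jv2 = (6.285714, 7.142857, 0.857143); divide by 7.142857 → v3 = (0.880000, 1.000000, 0.120000)
Requested entry of v3: 650/650 = 1.00000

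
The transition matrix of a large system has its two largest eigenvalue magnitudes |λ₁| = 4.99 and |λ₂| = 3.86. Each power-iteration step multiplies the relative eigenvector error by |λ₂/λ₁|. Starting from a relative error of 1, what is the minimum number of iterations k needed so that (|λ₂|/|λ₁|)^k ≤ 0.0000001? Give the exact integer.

|λ₂/λ₁| = 3.86/4.99 = 0.77355
Need k ≥ ln(0.0000001) / ln(0.77355) = -16.1181 / -0.2568 ≈ 62.773
Smallest integer k satisfying the bound: 63

63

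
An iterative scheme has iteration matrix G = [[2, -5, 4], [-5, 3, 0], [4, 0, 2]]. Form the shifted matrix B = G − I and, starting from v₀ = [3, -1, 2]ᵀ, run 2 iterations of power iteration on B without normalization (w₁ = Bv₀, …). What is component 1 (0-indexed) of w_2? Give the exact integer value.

-114

B = G − I has rows (1, -5, 4); (-5, 2, 0); (4, 0, 1)
w1 = Bv₀ = (1·3 + (-5)·(-1) + 4·2; (-5)·3 + 2·(-1) + 0·2; 4·3 + 0·(-1) + 1·2) = (16, -17, 14)
w2 = Bw1 = (1·16 + (-5)·(-17) + 4·14; (-5)·16 + 2·(-17) + 0·14; 4·16 + 0·(-17) + 1·14) = (157, -114, 78)
Requested component of w2: -114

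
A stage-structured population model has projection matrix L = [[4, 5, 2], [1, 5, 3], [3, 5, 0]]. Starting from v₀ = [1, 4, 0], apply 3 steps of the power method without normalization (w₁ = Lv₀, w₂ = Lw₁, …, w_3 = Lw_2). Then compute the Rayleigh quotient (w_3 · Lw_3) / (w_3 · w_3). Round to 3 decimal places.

λ ≈ 9.237

w1 = Lv₀ = (4·1 + 5·4 + 2·0; 1·1 + 5·4 + 3·0; 3·1 + 5·4 + 0·0) = (24, 21, 23)
w2 = Lw1 = (4·24 + 5·21 + 2·23; 1·24 + 5·21 + 3·23; 3·24 + 5·21 + 0·23) = (247, 198, 177)
w3 = Lw2 = (2332, 1768, 1731)
Lw3 = (21630, 16365, 15836)
w3·Lw3 = 2332·21630 + 1768·16365 + 1731·15836 = 106786596; w3·w3 = 2332·2332 + 1768·1768 + 1731·1731 = 11560409
λ ≈ 106786596/11560409 = 9.237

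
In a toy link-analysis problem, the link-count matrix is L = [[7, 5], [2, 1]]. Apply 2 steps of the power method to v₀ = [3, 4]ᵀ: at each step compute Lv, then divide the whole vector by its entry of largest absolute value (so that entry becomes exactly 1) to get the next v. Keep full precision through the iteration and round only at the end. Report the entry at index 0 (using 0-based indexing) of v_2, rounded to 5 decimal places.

1.00000

Lv0 = (41.000000, 10.000000); divide by 41.000000 → v1 = (1.000000, 0.243902)
Lv1 = (8.219512, 2.243902); divide by 8.219512 → v2 = (1.000000, 0.272997)
Requested entry of v2: 337/337 = 1.00000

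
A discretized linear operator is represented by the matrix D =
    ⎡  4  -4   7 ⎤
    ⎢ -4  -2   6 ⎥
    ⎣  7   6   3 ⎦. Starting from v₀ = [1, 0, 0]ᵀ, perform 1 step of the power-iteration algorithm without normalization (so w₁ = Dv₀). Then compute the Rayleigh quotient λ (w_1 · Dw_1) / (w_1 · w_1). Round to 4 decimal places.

w1 = Dv₀ = (4·1 + (-4)·0 + 7·0; (-4)·1 + (-2)·0 + 6·0; 7·1 + 6·0 + 3·0) = (4, -4, 7)
Dw1 = (81, 34, 25)
w1·Dw1 = 4·81 + (-4)·34 + 7·25 = 363; w1·w1 = 4·4 + (-4)·(-4) + 7·7 = 81
λ ≈ 363/81 = 4.4815

λ ≈ 4.4815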